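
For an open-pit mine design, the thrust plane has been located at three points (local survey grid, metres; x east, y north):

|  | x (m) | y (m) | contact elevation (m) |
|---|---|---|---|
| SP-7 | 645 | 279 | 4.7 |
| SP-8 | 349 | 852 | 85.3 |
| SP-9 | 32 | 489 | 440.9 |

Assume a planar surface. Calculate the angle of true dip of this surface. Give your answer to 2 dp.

40.43°

Let the plane be z = a·x + b·y + c.
SP-8−SP-7: −296a + 573b = 80.6;  SP-9−SP-7: −613a + 210b = 436.2.
Solving gives a = −0.80604, b = −0.27572.
Gradient magnitude |∇z| = √(a² + b²) = √(0.64970 + 0.07602) = 0.85189.
True dip = arctan(0.85189) = 40.43°, dipping toward ENE (azimuth ≈ 071°).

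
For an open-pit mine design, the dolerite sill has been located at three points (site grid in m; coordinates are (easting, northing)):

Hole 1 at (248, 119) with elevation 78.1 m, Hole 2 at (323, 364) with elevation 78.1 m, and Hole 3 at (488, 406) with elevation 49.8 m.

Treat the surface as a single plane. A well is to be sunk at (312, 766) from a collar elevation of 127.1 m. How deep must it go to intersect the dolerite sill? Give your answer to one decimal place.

Two edge vectors: Hole 1→Hole 2 = (75, 245, 0), Hole 1→Hole 3 = (240, 287, -28.3).
Normal n = (Hole 1→Hole 2) × (Hole 1→Hole 3) = (-6933.5, 2122.5, -37275).
So ∂z/∂E = −n_x/n_z = −0.18601 and ∂z/∂N = −n_y/n_z = 0.05694.
Intercept c from Hole 1: 78.1 + 46.13 − 6.78 = 117.45.
At (312, 766): z_contact = −58.03 + 43.62 + 117.45 = 103.04 m.
Depth below ground = 127.1 − 103.04 = 24.1 m.

24.1 m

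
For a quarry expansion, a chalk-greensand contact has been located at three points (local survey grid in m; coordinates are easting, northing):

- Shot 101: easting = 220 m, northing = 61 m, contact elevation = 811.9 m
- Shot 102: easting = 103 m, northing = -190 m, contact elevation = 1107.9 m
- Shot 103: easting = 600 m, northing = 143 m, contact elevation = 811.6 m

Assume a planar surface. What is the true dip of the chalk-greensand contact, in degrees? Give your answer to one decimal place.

Two edge vectors: Shot 101→Shot 102 = (-117, -251, 296), Shot 101→Shot 103 = (380, 82, -0.3).
Normal n = (Shot 101→Shot 102) × (Shot 101→Shot 103) = (-24196.7, 112444.9, 85786).
So ∂z/∂easting = −n_x/n_z = 0.28206 and ∂z/∂northing = −n_y/n_z = −1.31076.
Gradient magnitude |∇z| = √(a² + b²) = √(0.07956 + 1.71809) = 1.34076.
True dip = arctan(1.34076) = 53.3°, dipping toward NNW (azimuth ≈ 348°).

53.3°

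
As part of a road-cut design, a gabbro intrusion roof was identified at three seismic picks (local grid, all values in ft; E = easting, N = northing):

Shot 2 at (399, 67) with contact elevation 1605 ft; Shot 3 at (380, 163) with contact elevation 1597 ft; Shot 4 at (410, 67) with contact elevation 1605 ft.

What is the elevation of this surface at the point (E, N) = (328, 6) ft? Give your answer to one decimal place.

1610.1 ft

Two edge vectors: Shot 2→Shot 3 = (-19, 96, -8), Shot 2→Shot 4 = (11, 0, 0).
Normal n = (Shot 2→Shot 3) × (Shot 2→Shot 4) = (0, -88, -1056).
So ∂z/∂E = −n_x/n_z = 0.00000 and ∂z/∂N = −n_y/n_z = −0.08333.
Intercept c from Shot 2: 1605 + 0.00 + 5.58 = 1610.58.
At (328, 6): z = 0.0 − 0.5 + 1610.58 = 1610.1 ft.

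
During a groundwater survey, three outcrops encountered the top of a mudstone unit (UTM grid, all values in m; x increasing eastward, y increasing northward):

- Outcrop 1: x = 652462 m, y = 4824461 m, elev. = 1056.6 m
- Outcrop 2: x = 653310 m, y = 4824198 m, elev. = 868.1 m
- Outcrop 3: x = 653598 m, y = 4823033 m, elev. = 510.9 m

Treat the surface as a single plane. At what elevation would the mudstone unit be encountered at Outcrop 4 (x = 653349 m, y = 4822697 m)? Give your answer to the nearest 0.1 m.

Two edge vectors: Outcrop 1→Outcrop 2 = (848, -263, -188.5), Outcrop 1→Outcrop 3 = (1136, -1428, -545.7).
Normal n = (Outcrop 1→Outcrop 2) × (Outcrop 1→Outcrop 3) = (-125658.9, 248617.6, -912176).
So ∂z/∂x = −n_x/n_z = −0.137757297 and ∂z/∂y = −n_y/n_z = 0.272554419.
Intercept c from Outcrop 1: 1056.6 + 89881.40 − 1314928.17 = −1223990.16.
At (653349, 4822697): z = −90003.6 + 1314447.4 − 1223990.16 = 453.6 m.

453.6 m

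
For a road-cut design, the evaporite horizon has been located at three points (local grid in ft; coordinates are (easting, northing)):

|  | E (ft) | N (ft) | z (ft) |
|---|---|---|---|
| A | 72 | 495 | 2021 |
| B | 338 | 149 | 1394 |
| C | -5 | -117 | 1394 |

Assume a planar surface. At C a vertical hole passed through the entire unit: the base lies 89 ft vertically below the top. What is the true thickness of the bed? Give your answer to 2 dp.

Let the plane be z = a·E + b·N + c.
B−A: 266a − 346b = −627;  C−A: −77a − 612b = −627.
Solving gives a = −0.88042, b = 1.13528.
|∇z| = √(a²+b²) = 1.43667, so dip δ = arctan(1.43667) = 55.16°.
True thickness = vertical thickness × cos δ = 89 × cos 55.16° = 50.84 ft.

50.84 ft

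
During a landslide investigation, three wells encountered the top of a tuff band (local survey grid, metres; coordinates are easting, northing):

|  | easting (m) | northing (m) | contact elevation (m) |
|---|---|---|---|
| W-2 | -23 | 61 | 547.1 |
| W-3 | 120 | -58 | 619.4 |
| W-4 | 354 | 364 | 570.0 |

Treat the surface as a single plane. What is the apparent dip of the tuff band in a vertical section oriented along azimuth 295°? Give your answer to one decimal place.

20.2°

Let the plane be z = a·easting + b·northing + c.
W-3−W-2: 143a − 119b = 72.3;  W-4−W-2: 377a + 303b = 22.9.
Solving gives a = 0.27930, b = −0.27193.
Unit vector along 295° is (sin 295°, cos 295°) = (-0.9063, 0.4226).
Slope in that direction = a·(-0.9063) + b·(0.4226) = −0.36806.
Apparent dip = arctan|0.36806| = 20.2° (true dip is 21.3°, so apparent ≤ true as expected).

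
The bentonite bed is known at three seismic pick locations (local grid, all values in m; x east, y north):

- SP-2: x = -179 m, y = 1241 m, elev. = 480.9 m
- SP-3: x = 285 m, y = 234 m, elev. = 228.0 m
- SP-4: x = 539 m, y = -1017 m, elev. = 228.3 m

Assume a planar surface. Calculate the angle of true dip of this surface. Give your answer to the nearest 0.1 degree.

Let the plane be z = a·x + b·y + c.
SP-3−SP-2: 464a − 1007b = −252.9;  SP-4−SP-2: 718a − 2258b = −252.6.
Solving gives a = −0.97534, b = −0.19827.
Gradient magnitude |∇z| = √(a² + b²) = √(0.95129 + 0.03931) = 0.99529.
True dip = arctan(0.99529) = 44.9°, dipping toward ENE (azimuth ≈ 079°).

44.9°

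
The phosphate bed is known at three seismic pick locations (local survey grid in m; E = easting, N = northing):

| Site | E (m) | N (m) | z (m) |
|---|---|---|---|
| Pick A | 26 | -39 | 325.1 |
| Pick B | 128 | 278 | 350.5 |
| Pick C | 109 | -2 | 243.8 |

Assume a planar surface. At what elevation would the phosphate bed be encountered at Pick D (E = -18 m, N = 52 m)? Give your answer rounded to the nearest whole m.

419 m

Let the plane be z = a·E + b·N + c.
Pick B−Pick A: 102a + 317b = 25.4;  Pick C−Pick A: 83a + 37b = −81.3.
Solving gives a = −1.18525, b = 0.46150.
Then c = 325.1 − a·26 − b·-39 = 373.91.
At (-18, 52): z = 21.3 + 24.0 + 373.91 = 419.2 m.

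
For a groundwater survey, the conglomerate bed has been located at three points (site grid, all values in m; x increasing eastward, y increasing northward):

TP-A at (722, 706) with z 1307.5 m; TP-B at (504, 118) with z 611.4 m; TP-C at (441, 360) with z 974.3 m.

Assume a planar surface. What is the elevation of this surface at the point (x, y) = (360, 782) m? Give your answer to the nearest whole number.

Let the plane be z = a·x + b·y + c.
TP-B−TP-A: −218a − 588b = −696.1;  TP-C−TP-A: −281a − 346b = −333.2.
Solving gives a = −0.50032, b = 1.36934.
Then c = 1307.5 − a·722 − b·706 = 701.98.
At (360, 782): z = −180.1 + 1070.8 + 701.98 = 1592.7 m.

1593 m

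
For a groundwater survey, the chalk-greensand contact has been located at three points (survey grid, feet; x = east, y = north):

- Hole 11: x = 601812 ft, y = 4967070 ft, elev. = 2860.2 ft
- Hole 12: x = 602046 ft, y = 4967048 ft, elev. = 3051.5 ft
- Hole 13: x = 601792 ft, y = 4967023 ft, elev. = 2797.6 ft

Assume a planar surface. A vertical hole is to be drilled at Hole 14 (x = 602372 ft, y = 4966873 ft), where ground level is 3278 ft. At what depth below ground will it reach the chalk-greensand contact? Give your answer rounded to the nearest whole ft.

97 ft

Let the plane be z = a·x + b·y + c.
Hole 12−Hole 11: 234a − 22b = 191.3;  Hole 13−Hole 11: −20a − 47b = −62.6.
Solving gives a = 0.90647841, b = 0.94617940.
Then c = 2860.2 − a·601812 − b·4967070 = −5242408.70.
At (602372, 4966873): z_contact = 546037.2 + 4699552.9 − 5242408.70 = 3181.4 ft.
Depth below ground = 3278 − 3181.4 = 97 ft.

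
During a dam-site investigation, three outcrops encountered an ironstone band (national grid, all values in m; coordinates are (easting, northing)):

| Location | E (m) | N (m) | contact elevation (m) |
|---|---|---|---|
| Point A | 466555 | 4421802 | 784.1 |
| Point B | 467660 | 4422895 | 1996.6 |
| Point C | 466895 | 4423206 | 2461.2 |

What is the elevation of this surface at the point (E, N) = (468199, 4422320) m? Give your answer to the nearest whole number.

Two edge vectors: Point A→Point B = (1105, 1093, 1212.5), Point A→Point C = (340, 1404, 1677.1).
Normal n = (Point A→Point B) × (Point A→Point C) = (130720.3, -1440945.5, 1179800).
So ∂z/∂E = −n_x/n_z = −0.11079869 and ∂z/∂N = −n_y/n_z = 1.22134726.
Intercept c from Point A: 784.1 + 51693.69 − 5400555.77 = −5348077.98.
At (468199, 4422320): z = −51875.8 + 5401188.4 − 5348077.98 = 1234.6 m.

1235 m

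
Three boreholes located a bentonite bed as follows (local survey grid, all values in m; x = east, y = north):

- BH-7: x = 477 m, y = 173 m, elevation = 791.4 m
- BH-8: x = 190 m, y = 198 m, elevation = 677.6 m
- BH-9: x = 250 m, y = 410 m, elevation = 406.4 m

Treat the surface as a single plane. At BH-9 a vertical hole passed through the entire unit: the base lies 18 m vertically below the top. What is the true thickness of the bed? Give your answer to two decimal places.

Two edge vectors: BH-7→BH-8 = (-287, 25, -113.8), BH-7→BH-9 = (-227, 237, -385).
Normal n = (BH-7→BH-8) × (BH-7→BH-9) = (17345.6, -84662.4, -62344).
So ∂z/∂x = −n_x/n_z = 0.27822 and ∂z/∂y = −n_y/n_z = −1.35799.
|∇z| = √(a²+b²) = 1.38620, so dip δ = arctan(1.38620) = 54.19°.
True thickness = vertical thickness × cos δ = 18 × cos 54.19° = 10.53 m.

10.53 m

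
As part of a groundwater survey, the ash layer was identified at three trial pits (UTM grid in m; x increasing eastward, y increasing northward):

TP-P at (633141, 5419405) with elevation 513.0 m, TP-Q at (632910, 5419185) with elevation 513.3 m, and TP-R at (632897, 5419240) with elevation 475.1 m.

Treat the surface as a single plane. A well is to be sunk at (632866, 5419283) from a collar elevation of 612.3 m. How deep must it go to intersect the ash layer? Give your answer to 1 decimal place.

Two edge vectors: TP-P→TP-Q = (-231, -220, 0.3), TP-P→TP-R = (-244, -165, -37.9).
Normal n = (TP-P→TP-Q) × (TP-P→TP-R) = (8387.5, -8828.1, -15565).
So ∂z/∂x = −n_x/n_z = 0.538869258 and ∂z/∂y = −n_y/n_z = −0.567176357.
Intercept c from TP-P: 513 − 341180.22 + 3073758.39 = 2733091.17.
At (632866, 5419283): z_contact = 341032.03 − 3073689.19 + 2733091.17 = 434.01 m.
Depth below ground = 612.3 − 434.01 = 178.3 m.

178.3 m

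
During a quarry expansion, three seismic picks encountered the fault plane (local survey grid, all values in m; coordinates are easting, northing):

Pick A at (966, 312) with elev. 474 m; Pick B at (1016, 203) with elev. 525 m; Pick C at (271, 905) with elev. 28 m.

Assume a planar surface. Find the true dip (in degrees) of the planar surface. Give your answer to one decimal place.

26.1°

Let the plane be z = a·easting + b·northing + c.
Pick B−Pick A: 50a − 109b = 51;  Pick C−Pick A: −695a + 593b = −446.
Solving gives a = 0.39846, b = −0.28511.
Gradient magnitude |∇z| = √(a² + b²) = √(0.15877 + 0.08129) = 0.48996.
True dip = arctan(0.48996) = 26.1°, dipping toward NW (azimuth ≈ 306°).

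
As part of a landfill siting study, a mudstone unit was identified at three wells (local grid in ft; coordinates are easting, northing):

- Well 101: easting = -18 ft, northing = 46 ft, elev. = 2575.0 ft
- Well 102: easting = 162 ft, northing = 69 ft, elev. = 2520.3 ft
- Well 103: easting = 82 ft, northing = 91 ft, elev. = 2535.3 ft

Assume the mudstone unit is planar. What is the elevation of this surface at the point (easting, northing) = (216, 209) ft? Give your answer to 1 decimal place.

2465.4 ft

Two edge vectors: Well 101→Well 102 = (180, 23, -54.7), Well 101→Well 103 = (100, 45, -39.7).
Normal n = (Well 101→Well 102) × (Well 101→Well 103) = (1548.4, 1676, 5800).
So ∂z/∂easting = −n_x/n_z = −0.26697 and ∂z/∂northing = −n_y/n_z = −0.28897.
Intercept c from Well 101: 2575 − 4.81 + 13.29 = 2583.49.
At (216, 209): z = −57.7 − 60.4 + 2583.49 = 2465.4 ft.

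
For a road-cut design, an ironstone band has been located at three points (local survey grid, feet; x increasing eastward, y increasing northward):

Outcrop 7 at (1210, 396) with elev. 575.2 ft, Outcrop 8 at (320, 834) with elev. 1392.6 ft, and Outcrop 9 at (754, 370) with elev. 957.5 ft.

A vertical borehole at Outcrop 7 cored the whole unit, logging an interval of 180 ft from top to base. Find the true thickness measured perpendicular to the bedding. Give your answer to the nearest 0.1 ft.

Two edge vectors: Outcrop 7→Outcrop 8 = (-890, 438, 817.4), Outcrop 7→Outcrop 9 = (-456, -26, 382.3).
Normal n = (Outcrop 7→Outcrop 8) × (Outcrop 7→Outcrop 9) = (188699.8, -32487.4, 222868).
So ∂z/∂x = −n_x/n_z = −0.84669 and ∂z/∂y = −n_y/n_z = 0.14577.
|∇z| = √(a²+b²) = 0.85915, so dip δ = arctan(0.85915) = 40.67°.
True thickness = vertical thickness × cos δ = 180 × cos 40.67° = 136.5 ft.

136.5 ft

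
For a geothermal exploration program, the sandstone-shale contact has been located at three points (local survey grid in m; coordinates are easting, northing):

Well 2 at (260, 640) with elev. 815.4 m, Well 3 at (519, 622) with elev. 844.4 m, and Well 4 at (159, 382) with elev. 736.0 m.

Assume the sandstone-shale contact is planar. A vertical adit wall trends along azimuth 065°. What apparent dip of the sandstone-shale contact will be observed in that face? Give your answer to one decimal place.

12.7°

Two edge vectors: Well 2→Well 3 = (259, -18, 29), Well 2→Well 4 = (-101, -258, -79.4).
Normal n = (Well 2→Well 3) × (Well 2→Well 4) = (8911.2, 17635.6, -68640).
So ∂z/∂easting = −n_x/n_z = 0.12983 and ∂z/∂northing = −n_y/n_z = 0.25693.
Unit vector along 065° is (sin 65°, cos 65°) = (0.9063, 0.4226).
Slope in that direction = a·(0.9063) + b·(0.4226) = 0.22624.
Apparent dip = arctan|0.22624| = 12.7° (true dip is 16.1°, so apparent ≤ true as expected).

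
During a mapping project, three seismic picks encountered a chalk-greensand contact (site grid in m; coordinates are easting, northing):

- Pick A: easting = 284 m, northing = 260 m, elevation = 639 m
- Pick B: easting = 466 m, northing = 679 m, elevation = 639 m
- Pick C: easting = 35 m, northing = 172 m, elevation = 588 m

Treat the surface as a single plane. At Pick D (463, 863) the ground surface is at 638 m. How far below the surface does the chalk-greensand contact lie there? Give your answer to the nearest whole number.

Two edge vectors: Pick A→Pick B = (182, 419, 0), Pick A→Pick C = (-249, -88, -51).
Normal n = (Pick A→Pick B) × (Pick A→Pick C) = (-21369, 9282, 88315).
So ∂z/∂easting = −n_x/n_z = 0.24196 and ∂z/∂northing = −n_y/n_z = −0.10510.
Intercept c from Pick A: 639 − 68.72 + 27.33 = 597.61.
At (463, 863): z_contact = 112.0 − 90.7 + 597.61 = 618.9 m.
Depth below ground = 638 − 618.9 = 19 m.

19 m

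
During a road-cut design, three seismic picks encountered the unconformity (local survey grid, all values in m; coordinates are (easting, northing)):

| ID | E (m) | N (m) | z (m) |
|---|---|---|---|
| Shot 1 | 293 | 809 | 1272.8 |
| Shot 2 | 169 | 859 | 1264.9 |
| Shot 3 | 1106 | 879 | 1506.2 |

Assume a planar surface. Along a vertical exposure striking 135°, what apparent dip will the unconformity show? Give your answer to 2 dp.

Let the plane be z = a·E + b·N + c.
Shot 2−Shot 1: −124a + 50b = −7.9;  Shot 3−Shot 1: 813a + 70b = 233.4.
Solving gives a = 0.24778, b = 0.45650.
Unit vector along 135° is (sin 135°, cos 135°) = (0.7071, -0.7071).
Slope in that direction = a·(0.7071) + b·(-0.7071) = −0.14758.
Apparent dip = arctan|0.14758| = 8.40° (true dip is 27.4°, so apparent ≤ true as expected).

8.40°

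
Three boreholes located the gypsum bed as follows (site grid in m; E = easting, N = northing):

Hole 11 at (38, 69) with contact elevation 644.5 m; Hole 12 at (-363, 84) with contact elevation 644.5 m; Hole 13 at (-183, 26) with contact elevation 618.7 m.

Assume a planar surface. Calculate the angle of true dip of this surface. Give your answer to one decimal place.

26.7°

Let the plane be z = a·E + b·N + c.
Hole 12−Hole 11: −401a + 15b = 0;  Hole 13−Hole 11: −221a − 43b = −25.8.
Solving gives a = 0.01882, b = 0.50325.
Gradient magnitude |∇z| = √(a² + b²) = √(0.00035 + 0.25326) = 0.50360.
True dip = arctan(0.50360) = 26.7°, dipping toward S (azimuth ≈ 182°).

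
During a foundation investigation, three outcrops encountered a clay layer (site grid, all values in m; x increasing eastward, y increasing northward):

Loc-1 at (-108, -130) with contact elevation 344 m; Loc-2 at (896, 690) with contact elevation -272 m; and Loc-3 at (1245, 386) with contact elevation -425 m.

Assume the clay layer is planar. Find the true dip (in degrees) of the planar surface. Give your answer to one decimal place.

28.3°

Let the plane be z = a·x + b·y + c.
Loc-2−Loc-1: 1004a + 820b = −616;  Loc-3−Loc-1: 1353a + 516b = −769.
Solving gives a = −0.52879, b = −0.10377.
Gradient magnitude |∇z| = √(a² + b²) = √(0.27962 + 0.01077) = 0.53888.
True dip = arctan(0.53888) = 28.3°, dipping toward E (azimuth ≈ 079°).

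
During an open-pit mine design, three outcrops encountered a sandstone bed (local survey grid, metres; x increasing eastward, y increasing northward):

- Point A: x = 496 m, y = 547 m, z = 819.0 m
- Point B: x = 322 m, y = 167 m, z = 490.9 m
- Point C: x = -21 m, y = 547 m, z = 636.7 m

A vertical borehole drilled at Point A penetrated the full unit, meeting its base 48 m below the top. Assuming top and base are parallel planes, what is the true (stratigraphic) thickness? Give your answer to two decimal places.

Let the plane be z = a·x + b·y + c.
Point B−Point A: −174a − 380b = −328.1;  Point C−Point A: −517a + 0b = −182.3.
Solving gives a = 0.35261, b = 0.70196.
|∇z| = √(a²+b²) = 0.78555, so dip δ = arctan(0.78555) = 38.15°.
True thickness = vertical thickness × cos δ = 48 × cos 38.15° = 37.75 m.

37.75 m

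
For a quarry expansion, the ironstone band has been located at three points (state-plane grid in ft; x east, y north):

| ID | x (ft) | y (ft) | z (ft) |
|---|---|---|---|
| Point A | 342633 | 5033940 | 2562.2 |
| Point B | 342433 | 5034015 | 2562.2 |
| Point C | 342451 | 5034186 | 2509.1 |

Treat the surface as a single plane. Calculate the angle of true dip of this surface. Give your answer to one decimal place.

Two edge vectors: Point A→Point B = (-200, 75, 0), Point A→Point C = (-182, 246, -53.1).
Normal n = (Point A→Point B) × (Point A→Point C) = (-3982.5, -10620, -35550).
So ∂z/∂x = −n_x/n_z = −0.11203 and ∂z/∂y = −n_y/n_z = −0.29873.
Gradient magnitude |∇z| = √(a² + b²) = √(0.01255 + 0.08924) = 0.31905.
True dip = arctan(0.31905) = 17.7°, dipping toward NNE (azimuth ≈ 021°).

17.7°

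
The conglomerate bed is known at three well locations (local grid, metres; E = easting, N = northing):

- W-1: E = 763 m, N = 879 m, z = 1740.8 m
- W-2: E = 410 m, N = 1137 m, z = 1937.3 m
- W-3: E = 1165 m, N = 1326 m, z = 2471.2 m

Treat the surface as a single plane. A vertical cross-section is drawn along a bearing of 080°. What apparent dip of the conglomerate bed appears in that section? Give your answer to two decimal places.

31.07°

Two edge vectors: W-1→W-2 = (-353, 258, 196.5), W-1→W-3 = (402, 447, 730.4).
Normal n = (W-1→W-2) × (W-1→W-3) = (100607.7, 336824.2, -261507).
So ∂z/∂E = −n_x/n_z = 0.38472 and ∂z/∂N = −n_y/n_z = 1.28801.
Unit vector along 080° is (sin 80°, cos 80°) = (0.9848, 0.1736).
Slope in that direction = a·(0.9848) + b·(0.1736) = 0.60254.
Apparent dip = arctan|0.60254| = 31.07° (true dip is 53.4°, so apparent ≤ true as expected).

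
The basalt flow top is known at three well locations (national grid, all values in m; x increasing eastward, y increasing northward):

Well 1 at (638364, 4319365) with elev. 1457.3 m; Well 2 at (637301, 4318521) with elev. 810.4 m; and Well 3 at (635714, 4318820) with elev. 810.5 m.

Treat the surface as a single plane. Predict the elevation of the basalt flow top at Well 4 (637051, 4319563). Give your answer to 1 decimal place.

Two edge vectors: Well 1→Well 2 = (-1063, -844, -646.9), Well 1→Well 3 = (-2650, -545, -646.8).
Normal n = (Well 1→Well 2) × (Well 1→Well 3) = (193338.7, 1026736.6, -1657265).
So ∂z/∂x = −n_x/n_z = 0.116661306 and ∂z/∂y = −n_y/n_z = 0.619536767.
Intercept c from Well 1: 1457.3 − 74472.38 − 2676005.43 = −2749020.51.
At (637051, 4319563): z = 74319.2 + 2676128.1 − 2749020.51 = 1426.8 m.

1426.8 m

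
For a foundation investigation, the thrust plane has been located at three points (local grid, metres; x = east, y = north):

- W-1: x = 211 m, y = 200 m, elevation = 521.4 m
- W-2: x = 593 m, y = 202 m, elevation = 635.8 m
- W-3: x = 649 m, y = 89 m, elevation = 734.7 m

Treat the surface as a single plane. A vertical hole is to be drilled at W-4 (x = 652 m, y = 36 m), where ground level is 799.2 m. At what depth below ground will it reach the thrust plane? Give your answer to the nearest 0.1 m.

25.2 m

Let the plane be z = a·x + b·y + c.
W-2−W-1: 382a + 2b = 114.4;  W-3−W-1: 438a − 111b = 213.3.
Solving gives a = 0.30327, b = −0.72493.
Then c = 521.4 − a·211 − b·200 = 602.40.
At (652, 36): z_contact = 197.73 − 26.10 + 602.40 = 774.03 m.
Depth below ground = 799.2 − 774.03 = 25.2 m.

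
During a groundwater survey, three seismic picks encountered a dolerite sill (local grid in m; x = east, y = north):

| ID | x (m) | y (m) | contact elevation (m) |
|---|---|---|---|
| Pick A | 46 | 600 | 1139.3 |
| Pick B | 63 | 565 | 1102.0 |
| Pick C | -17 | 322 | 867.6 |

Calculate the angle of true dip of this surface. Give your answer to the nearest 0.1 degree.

Two edge vectors: Pick A→Pick B = (17, -35, -37.3), Pick A→Pick C = (-63, -278, -271.7).
Normal n = (Pick A→Pick B) × (Pick A→Pick C) = (-859.9, 6968.8, -6931).
So ∂z/∂x = −n_x/n_z = −0.12407 and ∂z/∂y = −n_y/n_z = 1.00545.
Gradient magnitude |∇z| = √(a² + b²) = √(0.01539 + 1.01094) = 1.01308.
True dip = arctan(1.01308) = 45.4°, dipping toward S (azimuth ≈ 173°).

45.4°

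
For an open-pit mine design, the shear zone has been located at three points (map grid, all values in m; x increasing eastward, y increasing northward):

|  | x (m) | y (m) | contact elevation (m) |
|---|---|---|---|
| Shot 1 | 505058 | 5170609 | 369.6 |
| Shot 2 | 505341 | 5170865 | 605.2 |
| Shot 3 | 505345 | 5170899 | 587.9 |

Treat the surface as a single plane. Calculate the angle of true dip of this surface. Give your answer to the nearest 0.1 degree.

Let the plane be z = a·x + b·y + c.
Shot 2−Shot 1: 283a + 256b = 235.6;  Shot 3−Shot 1: 287a + 290b = 218.3.
Solving gives a = 1.44676, b = −0.67903.
Gradient magnitude |∇z| = √(a² + b²) = √(2.09310 + 0.46108) = 1.59818.
True dip = arctan(1.59818) = 58.0°, dipping toward WNW (azimuth ≈ 295°).

58.0°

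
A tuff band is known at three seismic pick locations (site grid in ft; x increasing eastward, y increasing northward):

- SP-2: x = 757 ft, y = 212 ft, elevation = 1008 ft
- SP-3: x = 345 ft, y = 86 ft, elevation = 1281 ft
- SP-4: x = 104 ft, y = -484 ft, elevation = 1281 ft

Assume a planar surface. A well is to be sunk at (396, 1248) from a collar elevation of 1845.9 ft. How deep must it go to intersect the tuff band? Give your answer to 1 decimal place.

Two edge vectors: SP-2→SP-3 = (-412, -126, 273), SP-2→SP-4 = (-653, -696, 273).
Normal n = (SP-2→SP-3) × (SP-2→SP-4) = (155610, -65793, 204474).
So ∂z/∂x = −n_x/n_z = −0.761026 and ∂z/∂y = −n_y/n_z = 0.321767.
Intercept c from SP-2: 1008 + 576.10 − 68.21 = 1515.88.
At (396, 1248): z_contact = −301.37 + 401.57 + 1515.88 = 1616.08 ft.
Depth below ground = 1845.9 − 1616.08 = 229.8 ft.

229.8 ft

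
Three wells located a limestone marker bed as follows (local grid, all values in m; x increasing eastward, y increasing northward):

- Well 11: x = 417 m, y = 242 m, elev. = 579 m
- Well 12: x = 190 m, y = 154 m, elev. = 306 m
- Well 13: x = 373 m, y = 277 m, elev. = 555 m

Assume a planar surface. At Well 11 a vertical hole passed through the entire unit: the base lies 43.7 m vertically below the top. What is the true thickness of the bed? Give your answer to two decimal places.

Two edge vectors: Well 11→Well 12 = (-227, -88, -273), Well 11→Well 13 = (-44, 35, -24).
Normal n = (Well 11→Well 12) × (Well 11→Well 13) = (11667, 6564, -11817).
So ∂z/∂x = −n_x/n_z = 0.98731 and ∂z/∂y = −n_y/n_z = 0.55547.
|∇z| = √(a²+b²) = 1.13284, so dip δ = arctan(1.13284) = 48.56°.
True thickness = vertical thickness × cos δ = 43.7 × cos 48.56° = 28.92 m.

28.92 m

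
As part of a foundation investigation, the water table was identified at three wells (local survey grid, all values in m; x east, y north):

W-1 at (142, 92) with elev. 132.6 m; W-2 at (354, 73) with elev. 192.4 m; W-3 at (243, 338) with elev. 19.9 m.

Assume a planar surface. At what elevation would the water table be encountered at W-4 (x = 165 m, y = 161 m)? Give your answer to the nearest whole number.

Two edge vectors: W-1→W-2 = (212, -19, 59.8), W-1→W-3 = (101, 246, -112.7).
Normal n = (W-1→W-2) × (W-1→W-3) = (-12569.5, 29932.2, 54071).
So ∂z/∂x = −n_x/n_z = 0.23246 and ∂z/∂y = −n_y/n_z = −0.55357.
Intercept c from W-1: 132.6 − 33.01 + 50.93 = 150.52.
At (165, 161): z = 38.4 − 89.1 + 150.52 = 99.8 m.

100 m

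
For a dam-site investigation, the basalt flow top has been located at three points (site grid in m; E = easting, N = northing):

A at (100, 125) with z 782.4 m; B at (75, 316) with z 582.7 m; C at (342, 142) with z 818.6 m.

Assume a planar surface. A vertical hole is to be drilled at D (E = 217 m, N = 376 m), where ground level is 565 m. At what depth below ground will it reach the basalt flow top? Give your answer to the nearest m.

Let the plane be z = a·E + b·N + c.
B−A: −25a + 191b = −199.7;  C−A: 242a + 17b = 36.2.
Solving gives a = 0.22100, b = −1.01662.
Then c = 782.4 − a·100 − b·125 = 887.38.
At (217, 376): z_contact = 48.0 − 382.3 + 887.38 = 553.1 m.
Depth below ground = 565 − 553.1 = 12 m.

12 m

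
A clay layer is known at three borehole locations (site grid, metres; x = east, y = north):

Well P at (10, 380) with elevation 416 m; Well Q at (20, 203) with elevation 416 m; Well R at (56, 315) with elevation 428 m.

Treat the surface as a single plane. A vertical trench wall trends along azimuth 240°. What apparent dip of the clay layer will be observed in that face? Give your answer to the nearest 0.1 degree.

14.2°

Two edge vectors: Well P→Well Q = (10, -177, 0), Well P→Well R = (46, -65, 12).
Normal n = (Well P→Well Q) × (Well P→Well R) = (-2124, -120, 7492).
So ∂z/∂x = −n_x/n_z = 0.28350 and ∂z/∂y = −n_y/n_z = 0.01602.
Unit vector along 240° is (sin 240°, cos 240°) = (-0.8660, -0.5000).
Slope in that direction = a·(-0.8660) + b·(-0.5000) = −0.25353.
Apparent dip = arctan|0.25353| = 14.2° (true dip is 15.9°, so apparent ≤ true as expected).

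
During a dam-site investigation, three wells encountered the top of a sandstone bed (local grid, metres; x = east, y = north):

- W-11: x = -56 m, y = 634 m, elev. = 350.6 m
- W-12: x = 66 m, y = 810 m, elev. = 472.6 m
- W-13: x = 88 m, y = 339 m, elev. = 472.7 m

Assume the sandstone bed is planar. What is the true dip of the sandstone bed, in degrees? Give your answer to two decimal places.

43.17°

Two edge vectors: W-11→W-12 = (122, 176, 122), W-11→W-13 = (144, -295, 122.1).
Normal n = (W-11→W-12) × (W-11→W-13) = (57479.6, 2671.8, -61334).
So ∂z/∂x = −n_x/n_z = 0.93716 and ∂z/∂y = −n_y/n_z = 0.04356.
Gradient magnitude |∇z| = √(a² + b²) = √(0.87826 + 0.00190) = 0.93817.
True dip = arctan(0.93817) = 43.17°, dipping toward W (azimuth ≈ 267°).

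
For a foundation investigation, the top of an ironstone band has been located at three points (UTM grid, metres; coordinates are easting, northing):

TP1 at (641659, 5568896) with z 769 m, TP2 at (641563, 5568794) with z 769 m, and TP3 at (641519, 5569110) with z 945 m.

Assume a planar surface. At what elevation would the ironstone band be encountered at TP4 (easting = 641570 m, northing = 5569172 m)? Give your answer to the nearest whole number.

949 m

Let the plane be z = a·easting + b·northing + c.
TP2−TP1: −96a − 102b = 0;  TP3−TP1: −140a + 214b = 176.
Solving gives a = −0.51550655, b = 0.48518263.
Then c = 769 − a·641659 − b·5568896 = −2370383.21.
At (641570, 5569172): z = −330733.5 + 2702065.5 − 2370383.21 = 948.8 m.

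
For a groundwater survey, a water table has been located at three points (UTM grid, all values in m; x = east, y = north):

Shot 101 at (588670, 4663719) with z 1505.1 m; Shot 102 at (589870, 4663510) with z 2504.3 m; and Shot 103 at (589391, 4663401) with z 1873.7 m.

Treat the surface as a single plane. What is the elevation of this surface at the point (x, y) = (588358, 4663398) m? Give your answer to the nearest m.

Let the plane be z = a·x + b·y + c.
Shot 102−Shot 101: 1200a − 209b = 999.2;  Shot 103−Shot 101: 721a − 318b = 368.6.
Solving gives a = 1.04242847, b = 1.20437398.
Then c = 1505.1 − a·588670 − b·4663719 = −6229003.08.
At (588358, 4663398): z = 613321.1 + 5616475.2 − 6229003.08 = 793.3 m.

793 m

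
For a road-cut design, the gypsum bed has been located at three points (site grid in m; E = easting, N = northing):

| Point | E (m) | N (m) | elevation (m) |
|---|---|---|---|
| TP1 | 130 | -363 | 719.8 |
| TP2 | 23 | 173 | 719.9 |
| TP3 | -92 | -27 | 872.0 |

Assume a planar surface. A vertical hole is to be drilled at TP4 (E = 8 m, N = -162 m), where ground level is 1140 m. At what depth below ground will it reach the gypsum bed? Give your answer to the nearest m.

Two edge vectors: TP1→TP2 = (-107, 536, 0.1), TP1→TP3 = (-222, 336, 152.2).
Normal n = (TP1→TP2) × (TP1→TP3) = (81545.6, 16263.2, 83040).
So ∂z/∂E = −n_x/n_z = −0.98200 and ∂z/∂N = −n_y/n_z = −0.19585.
Intercept c from TP1: 719.8 + 127.66 − 71.09 = 776.37.
At (8, -162): z_contact = −7.9 + 31.7 + 776.37 = 800.2 m.
Depth below ground = 1140 − 800.2 = 340 m.

340 m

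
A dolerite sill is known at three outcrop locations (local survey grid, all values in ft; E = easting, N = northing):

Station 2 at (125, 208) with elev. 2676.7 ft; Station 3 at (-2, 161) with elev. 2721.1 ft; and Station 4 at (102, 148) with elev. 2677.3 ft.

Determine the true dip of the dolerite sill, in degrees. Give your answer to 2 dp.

23.18°

Let the plane be z = a·E + b·N + c.
Station 3−Station 2: −127a − 47b = 44.4;  Station 4−Station 2: −23a − 60b = 0.6.
Solving gives a = −0.40309, b = 0.14452.
Gradient magnitude |∇z| = √(a² + b²) = √(0.16248 + 0.02089) = 0.42821.
True dip = arctan(0.42821) = 23.18°, dipping toward ESE (azimuth ≈ 110°).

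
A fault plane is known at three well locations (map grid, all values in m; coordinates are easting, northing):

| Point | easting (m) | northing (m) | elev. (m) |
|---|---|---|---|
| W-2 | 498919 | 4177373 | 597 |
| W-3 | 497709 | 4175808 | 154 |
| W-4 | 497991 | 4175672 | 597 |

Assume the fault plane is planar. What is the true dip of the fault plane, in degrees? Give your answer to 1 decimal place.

54.8°

Let the plane be z = a·easting + b·northing + c.
W-3−W-2: −1210a − 1565b = −443;  W-4−W-2: −928a − 1701b = 0.
Solving gives a = 1.24370, b = −0.67851.
Gradient magnitude |∇z| = √(a² + b²) = √(1.54678 + 0.46038) = 1.41674.
True dip = arctan(1.41674) = 54.8°, dipping toward WNW (azimuth ≈ 299°).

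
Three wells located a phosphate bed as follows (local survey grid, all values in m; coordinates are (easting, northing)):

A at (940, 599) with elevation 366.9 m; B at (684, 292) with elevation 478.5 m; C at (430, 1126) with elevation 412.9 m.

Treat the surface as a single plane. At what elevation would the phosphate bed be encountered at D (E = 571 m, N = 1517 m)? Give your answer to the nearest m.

317 m

Two edge vectors: A→B = (-256, -307, 111.6), A→C = (-510, 527, 46).
Normal n = (A→B) × (A→C) = (-72935.2, -45140, -291482).
So ∂z/∂E = −n_x/n_z = −0.25022 and ∂z/∂N = −n_y/n_z = −0.15486.
Intercept c from A: 366.9 + 235.21 + 92.76 = 694.87.
At (571, 1517): z = −142.9 − 234.9 + 694.87 = 317.1 m.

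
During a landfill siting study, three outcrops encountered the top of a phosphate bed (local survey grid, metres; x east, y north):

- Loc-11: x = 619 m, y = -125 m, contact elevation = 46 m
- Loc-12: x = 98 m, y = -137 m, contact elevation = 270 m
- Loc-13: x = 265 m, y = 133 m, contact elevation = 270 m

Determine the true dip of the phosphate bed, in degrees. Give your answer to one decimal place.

27.2°

Two edge vectors: Loc-11→Loc-12 = (-521, -12, 224), Loc-11→Loc-13 = (-354, 258, 224).
Normal n = (Loc-11→Loc-12) × (Loc-11→Loc-13) = (-60480, 37408, -138666).
So ∂z/∂x = −n_x/n_z = −0.43616 and ∂z/∂y = −n_y/n_z = 0.26977.
Gradient magnitude |∇z| = √(a² + b²) = √(0.19023 + 0.07278) = 0.51284.
True dip = arctan(0.51284) = 27.2°, dipping toward ESE (azimuth ≈ 122°).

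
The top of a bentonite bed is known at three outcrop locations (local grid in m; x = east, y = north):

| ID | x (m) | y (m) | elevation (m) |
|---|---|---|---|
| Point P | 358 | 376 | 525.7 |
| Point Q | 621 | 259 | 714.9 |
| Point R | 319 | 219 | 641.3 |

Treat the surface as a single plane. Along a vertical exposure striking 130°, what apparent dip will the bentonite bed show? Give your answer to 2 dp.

38.66°

Two edge vectors: Point P→Point Q = (263, -117, 189.2), Point P→Point R = (-39, -157, 115.6).
Normal n = (Point P→Point Q) × (Point P→Point R) = (16179.2, -37781.6, -45854).
So ∂z/∂x = −n_x/n_z = 0.35284 and ∂z/∂y = −n_y/n_z = −0.82395.
Unit vector along 130° is (sin 130°, cos 130°) = (0.7660, -0.6428).
Slope in that direction = a·(0.7660) + b·(-0.6428) = 0.79992.
Apparent dip = arctan|0.79992| = 38.66° (true dip is 41.9°, so apparent ≤ true as expected).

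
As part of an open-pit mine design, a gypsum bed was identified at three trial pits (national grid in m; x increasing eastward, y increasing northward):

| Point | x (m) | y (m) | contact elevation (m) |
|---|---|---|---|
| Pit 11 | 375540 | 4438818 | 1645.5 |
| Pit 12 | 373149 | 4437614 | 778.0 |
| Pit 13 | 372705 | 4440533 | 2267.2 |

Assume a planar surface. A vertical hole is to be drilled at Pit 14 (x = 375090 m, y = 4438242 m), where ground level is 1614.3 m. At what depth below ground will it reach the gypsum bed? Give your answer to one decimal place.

315.6 m

Two edge vectors: Pit 11→Pit 12 = (-2391, -1204, -867.5), Pit 11→Pit 13 = (-2835, 1715, 621.7).
Normal n = (Pit 11→Pit 12) × (Pit 11→Pit 13) = (739235.7, 3945847.2, -7513905).
So ∂z/∂x = −n_x/n_z = 0.098382359 and ∂z/∂y = −n_y/n_z = 0.525139352.
Intercept c from Pit 11: 1645.5 − 36946.51 − 2330998.01 = −2366299.02.
At (375090, 4438242): z_contact = 36902.24 + 2330695.53 − 2366299.02 = 1298.75 m.
Depth below ground = 1614.3 − 1298.75 = 315.6 m.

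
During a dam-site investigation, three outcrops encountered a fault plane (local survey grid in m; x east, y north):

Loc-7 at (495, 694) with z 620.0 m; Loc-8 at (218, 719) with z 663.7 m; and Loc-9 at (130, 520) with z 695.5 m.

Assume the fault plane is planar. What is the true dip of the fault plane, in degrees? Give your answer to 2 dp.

10.58°

Two edge vectors: Loc-7→Loc-8 = (-277, 25, 43.7), Loc-7→Loc-9 = (-365, -174, 75.5).
Normal n = (Loc-7→Loc-8) × (Loc-7→Loc-9) = (9491.3, 4963, 57323).
So ∂z/∂x = −n_x/n_z = −0.16558 and ∂z/∂y = −n_y/n_z = −0.08658.
Gradient magnitude |∇z| = √(a² + b²) = √(0.02742 + 0.00750) = 0.18685.
True dip = arctan(0.18685) = 10.58°, dipping toward ENE (azimuth ≈ 062°).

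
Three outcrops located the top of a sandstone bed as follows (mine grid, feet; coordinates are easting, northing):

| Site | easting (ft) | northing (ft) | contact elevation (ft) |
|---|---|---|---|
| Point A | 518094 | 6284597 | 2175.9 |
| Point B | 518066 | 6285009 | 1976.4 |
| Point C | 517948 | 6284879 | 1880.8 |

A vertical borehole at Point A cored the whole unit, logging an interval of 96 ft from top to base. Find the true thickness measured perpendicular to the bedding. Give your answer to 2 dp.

Two edge vectors: Point A→Point B = (-28, 412, -199.5), Point A→Point C = (-146, 282, -295.1).
Normal n = (Point A→Point B) × (Point A→Point C) = (-65322.2, 20864.2, 52256).
So ∂z/∂easting = −n_x/n_z = 1.25004 and ∂z/∂northing = −n_y/n_z = −0.39927.
|∇z| = √(a²+b²) = 1.31226, so dip δ = arctan(1.31226) = 52.69°.
True thickness = vertical thickness × cos δ = 96 × cos 52.69° = 58.19 ft.

58.19 ft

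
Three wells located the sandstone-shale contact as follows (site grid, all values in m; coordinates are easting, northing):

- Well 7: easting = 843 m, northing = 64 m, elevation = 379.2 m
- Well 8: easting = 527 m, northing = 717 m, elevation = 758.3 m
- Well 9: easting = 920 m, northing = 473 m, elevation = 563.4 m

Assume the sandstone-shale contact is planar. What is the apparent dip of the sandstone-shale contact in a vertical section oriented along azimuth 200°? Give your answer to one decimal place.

Let the plane be z = a·easting + b·northing + c.
Well 8−Well 7: −316a + 653b = 379.1;  Well 9−Well 7: 77a + 409b = 184.2.
Solving gives a = −0.19367, b = 0.48683.
Unit vector along 200° is (sin 200°, cos 200°) = (-0.3420, -0.9397).
Slope in that direction = a·(-0.3420) + b·(-0.9397) = −0.39123.
Apparent dip = arctan|0.39123| = 21.4° (true dip is 27.7°, so apparent ≤ true as expected).

21.4°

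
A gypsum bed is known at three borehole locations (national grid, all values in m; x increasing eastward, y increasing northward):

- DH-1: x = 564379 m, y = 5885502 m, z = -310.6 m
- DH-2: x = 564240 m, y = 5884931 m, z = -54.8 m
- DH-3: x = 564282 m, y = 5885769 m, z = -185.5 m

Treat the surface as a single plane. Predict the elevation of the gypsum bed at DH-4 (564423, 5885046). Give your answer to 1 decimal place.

Two edge vectors: DH-1→DH-2 = (-139, -571, 255.8), DH-1→DH-3 = (-97, 267, 125.1).
Normal n = (DH-1→DH-2) × (DH-1→DH-3) = (-139730.7, -7423.7, -92500).
So ∂z/∂x = −n_x/n_z = −1.510602162 and ∂z/∂y = −n_y/n_z = −0.080256216.
Intercept c from DH-1: -310.6 + 852552.14 + 472348.12 = 1324589.66.
At (564423, 5885046): z = −852618.6 − 472311.5 + 1324589.66 = -340.5 m.

-340.5 m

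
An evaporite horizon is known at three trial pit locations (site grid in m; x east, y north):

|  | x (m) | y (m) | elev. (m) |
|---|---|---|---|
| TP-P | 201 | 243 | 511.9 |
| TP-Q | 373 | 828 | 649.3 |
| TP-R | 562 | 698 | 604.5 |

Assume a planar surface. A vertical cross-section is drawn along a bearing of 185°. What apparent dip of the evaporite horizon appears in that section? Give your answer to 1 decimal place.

13.9°

Let the plane be z = a·x + b·y + c.
TP-Q−TP-P: 172a + 585b = 137.4;  TP-R−TP-P: 361a + 455b = 92.6.
Solving gives a = −0.06279, b = 0.25333.
Unit vector along 185° is (sin 185°, cos 185°) = (-0.0872, -0.9962).
Slope in that direction = a·(-0.0872) + b·(-0.9962) = −0.24690.
Apparent dip = arctan|0.24690| = 13.9° (true dip is 14.6°, so apparent ≤ true as expected).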